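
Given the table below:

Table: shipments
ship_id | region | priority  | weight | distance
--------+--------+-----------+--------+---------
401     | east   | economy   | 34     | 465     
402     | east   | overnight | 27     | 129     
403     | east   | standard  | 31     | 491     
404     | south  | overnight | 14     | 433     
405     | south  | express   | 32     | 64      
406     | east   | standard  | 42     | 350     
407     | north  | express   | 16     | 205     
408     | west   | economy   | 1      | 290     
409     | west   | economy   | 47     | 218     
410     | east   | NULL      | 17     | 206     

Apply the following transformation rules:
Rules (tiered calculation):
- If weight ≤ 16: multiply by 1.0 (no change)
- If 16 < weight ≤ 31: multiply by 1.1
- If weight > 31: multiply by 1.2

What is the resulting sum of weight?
299.5

Step 1: Tier 1 (weight ≤ 16): 3 records, sum = 31 × 1.0 = 31.0
Step 2: Tier 2 (16 < weight ≤ 31): 3 records, sum = 75 × 1.1 = 82.5
Step 3: Tier 3 (weight > 31): 4 records, sum = 155 × 1.2 = 186.0
Step 4: Final sum = 31.0 + 82.5 + 186.0 = 299.5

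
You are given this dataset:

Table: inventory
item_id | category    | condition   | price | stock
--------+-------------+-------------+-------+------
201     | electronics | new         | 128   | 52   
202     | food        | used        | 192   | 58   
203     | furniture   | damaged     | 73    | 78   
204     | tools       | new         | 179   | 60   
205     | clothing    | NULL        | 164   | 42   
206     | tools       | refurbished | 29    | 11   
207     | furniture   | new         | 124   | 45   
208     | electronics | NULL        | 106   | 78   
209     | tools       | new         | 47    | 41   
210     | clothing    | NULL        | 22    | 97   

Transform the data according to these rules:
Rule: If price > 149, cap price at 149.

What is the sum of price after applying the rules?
976

Step 1: 3 records have price > 149
Step 2: These records originally summed to 535
Step 3: After capping: 3 × 149 = 447
Step 4: Unaffected records sum: 529
Step 5: Final sum = 447 + 529 = 976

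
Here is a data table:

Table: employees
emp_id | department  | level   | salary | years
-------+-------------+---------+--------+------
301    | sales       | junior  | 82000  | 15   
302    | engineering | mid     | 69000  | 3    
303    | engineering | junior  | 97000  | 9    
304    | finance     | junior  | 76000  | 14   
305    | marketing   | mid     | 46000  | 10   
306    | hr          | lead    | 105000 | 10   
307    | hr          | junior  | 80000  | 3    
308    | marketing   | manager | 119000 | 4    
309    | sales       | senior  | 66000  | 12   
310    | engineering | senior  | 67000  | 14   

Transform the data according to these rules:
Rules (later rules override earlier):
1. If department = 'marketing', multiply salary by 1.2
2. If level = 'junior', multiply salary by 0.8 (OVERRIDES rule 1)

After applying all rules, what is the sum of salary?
773000.0

Step 1: Rule 2 takes priority for records with level = 'junior'
  - 4 records: 335000 × 0.8 = 268000.0
Step 2: Rule 1 applies to remaining records with department = 'marketing'
  - 2 records: 165000 × 1.2 = 198000.0
Step 3: Other records unchanged: 307000
Step 4: Final sum = 268000.0 + 198000.0 + 307000 = 773000.0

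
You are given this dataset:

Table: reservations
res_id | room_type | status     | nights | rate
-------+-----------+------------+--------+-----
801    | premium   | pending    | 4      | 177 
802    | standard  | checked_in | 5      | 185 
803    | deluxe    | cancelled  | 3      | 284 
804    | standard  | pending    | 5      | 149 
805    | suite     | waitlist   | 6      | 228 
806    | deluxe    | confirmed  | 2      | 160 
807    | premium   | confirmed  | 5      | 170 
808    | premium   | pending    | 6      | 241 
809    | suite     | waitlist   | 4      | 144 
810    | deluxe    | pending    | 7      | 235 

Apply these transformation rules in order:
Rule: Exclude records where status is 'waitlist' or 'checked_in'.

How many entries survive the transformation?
7

Step 1: Count records to exclude
  - 2 (waitlist) + 1 (checked_in) = 3 records
Step 2: Total records: 10
Step 3: Remaining = 10 - 3 = 7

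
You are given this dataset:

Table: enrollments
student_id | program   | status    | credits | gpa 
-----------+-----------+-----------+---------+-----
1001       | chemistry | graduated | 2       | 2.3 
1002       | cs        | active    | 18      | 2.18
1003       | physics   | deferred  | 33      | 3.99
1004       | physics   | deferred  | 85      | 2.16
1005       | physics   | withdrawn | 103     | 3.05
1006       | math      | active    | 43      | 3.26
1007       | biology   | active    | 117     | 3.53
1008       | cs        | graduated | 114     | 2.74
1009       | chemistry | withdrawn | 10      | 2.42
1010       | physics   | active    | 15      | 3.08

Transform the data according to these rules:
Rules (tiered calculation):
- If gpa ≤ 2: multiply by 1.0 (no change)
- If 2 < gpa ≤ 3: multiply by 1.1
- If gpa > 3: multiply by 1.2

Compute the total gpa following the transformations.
33.27

Step 1: Tier 1 (gpa ≤ 2): 0 records, sum = 0 × 1.0 = 0.0
Step 2: Tier 2 (2 < gpa ≤ 3): 5 records, sum = 11.8 × 1.1 = 12.98
Step 3: Tier 3 (gpa > 3): 5 records, sum = 16.91 × 1.2 = 20.29
Step 4: Final sum = 0.0 + 12.98 + 20.29 = 33.27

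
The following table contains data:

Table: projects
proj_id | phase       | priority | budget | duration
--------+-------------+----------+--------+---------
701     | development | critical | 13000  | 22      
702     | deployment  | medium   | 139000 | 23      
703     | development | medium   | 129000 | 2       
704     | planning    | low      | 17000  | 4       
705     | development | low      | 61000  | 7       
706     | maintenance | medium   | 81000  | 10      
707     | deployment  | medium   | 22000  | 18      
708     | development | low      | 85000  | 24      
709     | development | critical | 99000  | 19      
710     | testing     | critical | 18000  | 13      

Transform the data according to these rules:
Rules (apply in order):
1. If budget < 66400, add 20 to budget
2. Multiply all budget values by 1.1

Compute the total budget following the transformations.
730510.0

Step 1: Apply Rule 1 - Add 20 to records with budget < 66400
  - 5 records affected: 131000 + (5 × 20) = 131100
  - Unaffected records: 533000
  - Sum after Rule 1: 664100
Step 2: Apply Rule 2 - Multiply all by 1.1
  - 664100 × 1.1 = 730510.0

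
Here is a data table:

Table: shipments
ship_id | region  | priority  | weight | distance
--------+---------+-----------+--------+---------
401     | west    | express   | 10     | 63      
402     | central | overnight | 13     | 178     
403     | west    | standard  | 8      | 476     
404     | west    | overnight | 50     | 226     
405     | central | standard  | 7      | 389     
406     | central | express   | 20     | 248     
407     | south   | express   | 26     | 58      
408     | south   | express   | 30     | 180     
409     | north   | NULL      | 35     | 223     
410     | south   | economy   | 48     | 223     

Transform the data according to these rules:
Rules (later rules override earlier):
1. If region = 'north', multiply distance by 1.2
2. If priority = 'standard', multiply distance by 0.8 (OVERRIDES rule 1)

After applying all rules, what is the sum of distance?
2135.6

Step 1: Rule 2 takes priority for records with priority = 'standard'
  - 2 records: 865 × 0.8 = 692.0
Step 2: Rule 1 applies to remaining records with region = 'north'
  - 1 records: 223 × 1.2 = 267.6
Step 3: Other records unchanged: 1176
Step 4: Final sum = 692.0 + 267.6 + 1176 = 2135.6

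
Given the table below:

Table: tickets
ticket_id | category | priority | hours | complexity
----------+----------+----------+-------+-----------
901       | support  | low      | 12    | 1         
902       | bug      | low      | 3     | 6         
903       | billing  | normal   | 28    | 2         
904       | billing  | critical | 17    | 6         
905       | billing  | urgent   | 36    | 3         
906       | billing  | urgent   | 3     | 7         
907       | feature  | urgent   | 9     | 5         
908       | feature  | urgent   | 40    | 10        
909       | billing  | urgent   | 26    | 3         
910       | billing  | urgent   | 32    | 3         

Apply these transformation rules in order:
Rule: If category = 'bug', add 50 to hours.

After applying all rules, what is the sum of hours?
256

Step 1: Count records where category = 'bug': 1
Step 2: Total bonus added: 1 × 50 = 50
Step 3: Original sum of hours: 206
Step 4: Final sum = 206 + 50 = 256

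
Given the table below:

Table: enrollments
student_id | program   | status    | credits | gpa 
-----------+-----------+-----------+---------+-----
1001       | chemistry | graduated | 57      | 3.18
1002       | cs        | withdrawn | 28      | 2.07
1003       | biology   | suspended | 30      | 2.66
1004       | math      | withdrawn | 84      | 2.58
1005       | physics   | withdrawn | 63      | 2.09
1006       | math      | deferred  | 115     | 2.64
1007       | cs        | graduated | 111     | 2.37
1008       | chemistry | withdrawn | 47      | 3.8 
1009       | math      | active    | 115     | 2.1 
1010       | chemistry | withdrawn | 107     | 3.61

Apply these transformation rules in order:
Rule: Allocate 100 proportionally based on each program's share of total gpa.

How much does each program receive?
biology: 9.82, chemistry: 39.08, cs: 16.38, math: 27.01, physics: 7.71

Step 1: Calculate total gpa = 27.1
Step 2: Calculate each program's proportion:
  biology: 2.66/27.1 = 9.82% → 9.82
  chemistry: 10.59/27.1 = 39.08% → 39.08
  cs: 4.44/27.1 = 16.38% → 16.38
  math: 7.32/27.1 = 27.01% → 27.01
  physics: 2.09/27.1 = 7.71% → 7.71
Step 3: Verify: sum of allocations ≈ 100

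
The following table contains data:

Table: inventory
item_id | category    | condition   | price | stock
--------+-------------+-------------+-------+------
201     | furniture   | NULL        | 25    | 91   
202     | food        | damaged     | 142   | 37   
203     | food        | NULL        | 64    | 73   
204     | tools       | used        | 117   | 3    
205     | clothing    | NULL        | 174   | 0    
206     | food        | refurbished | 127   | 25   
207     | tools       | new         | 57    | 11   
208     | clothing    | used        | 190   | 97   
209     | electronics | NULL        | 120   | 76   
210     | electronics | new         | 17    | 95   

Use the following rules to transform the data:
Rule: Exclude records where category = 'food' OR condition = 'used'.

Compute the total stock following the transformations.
273

Step 1: Find records where category = 'food' OR condition = 'used'
Step 2: 5 records match, summing to 235
Step 3: Original sum: 508
Step 4: Remaining sum = 508 - 235 = 273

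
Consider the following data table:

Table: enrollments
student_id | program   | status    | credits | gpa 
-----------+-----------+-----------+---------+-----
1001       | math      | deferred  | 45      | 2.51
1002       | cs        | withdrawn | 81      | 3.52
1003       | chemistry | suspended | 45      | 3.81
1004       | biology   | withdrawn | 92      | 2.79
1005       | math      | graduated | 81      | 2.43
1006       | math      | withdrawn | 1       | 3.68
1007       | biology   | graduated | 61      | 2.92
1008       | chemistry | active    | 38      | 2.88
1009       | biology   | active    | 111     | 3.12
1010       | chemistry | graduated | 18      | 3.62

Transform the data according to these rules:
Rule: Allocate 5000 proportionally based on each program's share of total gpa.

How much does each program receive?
biology: 1411.45, chemistry: 1648.02, cs: 562.66, math: 1377.88

Step 1: Calculate total gpa = 31.28
Step 2: Calculate each program's proportion:
  biology: 8.83/31.28 = 28.23% → 1411.45
  chemistry: 10.31/31.28 = 32.96% → 1648.02
  cs: 3.52/31.28 = 11.25% → 562.66
  math: 8.62/31.28 = 27.56% → 1377.88
Step 3: Verify: sum of allocations ≈ 5000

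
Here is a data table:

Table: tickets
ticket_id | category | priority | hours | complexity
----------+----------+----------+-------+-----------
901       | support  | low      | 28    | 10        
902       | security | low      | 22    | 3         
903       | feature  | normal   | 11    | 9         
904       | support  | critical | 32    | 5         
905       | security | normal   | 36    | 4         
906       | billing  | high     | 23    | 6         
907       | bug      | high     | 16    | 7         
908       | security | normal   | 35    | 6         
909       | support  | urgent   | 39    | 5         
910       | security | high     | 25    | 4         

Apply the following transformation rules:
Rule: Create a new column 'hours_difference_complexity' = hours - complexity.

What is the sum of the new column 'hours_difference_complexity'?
208

Step 1: For each record, compute hours - complexity
Example calculations:
  28 - 10 = 18
  22 - 3 = 19
  11 - 9 = 2
  ...
Step 2: Sum all derived values
Step 3: Total = 208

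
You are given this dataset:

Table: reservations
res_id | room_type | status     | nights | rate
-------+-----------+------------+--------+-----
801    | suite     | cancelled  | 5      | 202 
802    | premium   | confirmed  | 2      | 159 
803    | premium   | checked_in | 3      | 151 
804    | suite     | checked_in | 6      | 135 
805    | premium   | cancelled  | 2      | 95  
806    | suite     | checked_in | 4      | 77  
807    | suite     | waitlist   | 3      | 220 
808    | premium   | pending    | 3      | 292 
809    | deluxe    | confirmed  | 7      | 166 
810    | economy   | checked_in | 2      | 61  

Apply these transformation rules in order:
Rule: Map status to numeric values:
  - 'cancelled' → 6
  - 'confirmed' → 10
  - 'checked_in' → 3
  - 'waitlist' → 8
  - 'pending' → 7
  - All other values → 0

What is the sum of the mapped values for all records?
59

Step 1: Apply mapping to each record
Step 2: Count by status:
  'cancelled': 2 records × 6 = 12
  'confirmed': 2 records × 10 = 20
  'checked_in': 4 records × 3 = 12
  'waitlist': 1 records × 8 = 8
  'pending': 1 records × 7 = 7
Step 3: Sum all mapped values = 59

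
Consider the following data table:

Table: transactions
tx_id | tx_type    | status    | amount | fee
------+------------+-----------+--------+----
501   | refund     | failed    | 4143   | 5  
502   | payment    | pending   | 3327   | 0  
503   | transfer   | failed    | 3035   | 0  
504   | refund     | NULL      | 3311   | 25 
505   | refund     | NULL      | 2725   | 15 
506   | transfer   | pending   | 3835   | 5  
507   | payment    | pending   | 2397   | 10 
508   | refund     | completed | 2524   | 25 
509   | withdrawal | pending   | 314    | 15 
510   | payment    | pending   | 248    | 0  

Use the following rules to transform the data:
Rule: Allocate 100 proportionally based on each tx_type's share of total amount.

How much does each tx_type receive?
payment: 23.09, refund: 49.12, transfer: 26.57, withdrawal: 1.21

Step 1: Calculate total amount = 25859
Step 2: Calculate each tx_type's proportion:
  payment: 5972/25859 = 23.09% → 23.09
  refund: 12703/25859 = 49.12% → 49.12
  transfer: 6870/25859 = 26.57% → 26.57
  withdrawal: 314/25859 = 1.21% → 1.21
Step 3: Verify: sum of allocations ≈ 100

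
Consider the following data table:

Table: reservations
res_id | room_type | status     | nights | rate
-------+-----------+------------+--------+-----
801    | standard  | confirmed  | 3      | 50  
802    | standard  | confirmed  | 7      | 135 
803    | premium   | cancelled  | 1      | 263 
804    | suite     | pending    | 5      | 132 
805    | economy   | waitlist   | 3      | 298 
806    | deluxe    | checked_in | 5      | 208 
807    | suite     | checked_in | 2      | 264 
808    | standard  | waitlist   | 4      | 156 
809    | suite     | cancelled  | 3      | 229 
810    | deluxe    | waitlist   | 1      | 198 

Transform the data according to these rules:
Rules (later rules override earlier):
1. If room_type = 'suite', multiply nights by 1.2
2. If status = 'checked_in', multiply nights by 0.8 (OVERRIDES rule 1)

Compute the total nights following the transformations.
34.2

Step 1: Rule 2 takes priority for records with status = 'checked_in'
  - 2 records: 7 × 0.8 = 5.6
Step 2: Rule 1 applies to remaining records with room_type = 'suite'
  - 2 records: 8 × 1.2 = 9.6
Step 3: Other records unchanged: 19
Step 4: Final sum = 5.6 + 9.6 + 19 = 34.2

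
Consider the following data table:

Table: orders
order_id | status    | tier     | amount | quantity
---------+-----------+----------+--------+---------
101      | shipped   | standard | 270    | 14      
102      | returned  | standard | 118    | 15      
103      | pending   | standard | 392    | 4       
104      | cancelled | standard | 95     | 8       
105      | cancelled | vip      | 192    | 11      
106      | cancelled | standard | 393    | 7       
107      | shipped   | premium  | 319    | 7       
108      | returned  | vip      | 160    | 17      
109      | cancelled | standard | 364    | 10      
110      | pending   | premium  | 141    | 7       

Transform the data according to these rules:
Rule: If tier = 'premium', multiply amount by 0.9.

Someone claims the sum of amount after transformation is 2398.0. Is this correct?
Yes, the result is correct.

Step 1: Calculate the correct sum after transformation
Step 2: Apply multiplier 0.9 to records where tier = 'premium'
Step 3: Correct result = 2398.0
Step 4: Claimed result = 2398.0
Step 5: 2398.0 = 2398.0 ✓
Conclusion: The claimed result is correct.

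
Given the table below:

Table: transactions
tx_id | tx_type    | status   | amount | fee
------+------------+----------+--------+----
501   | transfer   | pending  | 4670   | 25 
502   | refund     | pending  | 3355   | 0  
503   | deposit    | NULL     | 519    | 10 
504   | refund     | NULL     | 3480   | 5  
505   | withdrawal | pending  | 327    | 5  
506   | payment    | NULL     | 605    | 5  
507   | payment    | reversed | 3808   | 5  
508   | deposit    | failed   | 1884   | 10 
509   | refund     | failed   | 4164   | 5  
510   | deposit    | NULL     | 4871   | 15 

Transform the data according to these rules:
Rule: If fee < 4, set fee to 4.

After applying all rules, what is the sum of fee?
89

Step 1: 1 records have fee < 4
Step 2: These records originally summed to 0
Step 3: After setting to minimum: 1 × 4 = 4
Step 4: Unaffected records sum: 85
Step 5: Final sum = 4 + 85 = 89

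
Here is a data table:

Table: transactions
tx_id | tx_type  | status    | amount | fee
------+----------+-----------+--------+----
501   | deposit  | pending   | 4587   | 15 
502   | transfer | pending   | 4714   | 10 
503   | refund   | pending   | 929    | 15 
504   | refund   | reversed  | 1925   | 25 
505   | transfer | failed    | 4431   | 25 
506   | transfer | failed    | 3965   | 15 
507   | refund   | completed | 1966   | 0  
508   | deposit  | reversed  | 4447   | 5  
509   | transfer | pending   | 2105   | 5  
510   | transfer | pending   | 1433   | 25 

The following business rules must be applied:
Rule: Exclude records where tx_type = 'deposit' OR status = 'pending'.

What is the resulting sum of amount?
12287

Step 1: Find records where tx_type = 'deposit' OR status = 'pending'
Step 2: 6 records match, summing to 18215
Step 3: Original sum: 30502
Step 4: Remaining sum = 30502 - 18215 = 12287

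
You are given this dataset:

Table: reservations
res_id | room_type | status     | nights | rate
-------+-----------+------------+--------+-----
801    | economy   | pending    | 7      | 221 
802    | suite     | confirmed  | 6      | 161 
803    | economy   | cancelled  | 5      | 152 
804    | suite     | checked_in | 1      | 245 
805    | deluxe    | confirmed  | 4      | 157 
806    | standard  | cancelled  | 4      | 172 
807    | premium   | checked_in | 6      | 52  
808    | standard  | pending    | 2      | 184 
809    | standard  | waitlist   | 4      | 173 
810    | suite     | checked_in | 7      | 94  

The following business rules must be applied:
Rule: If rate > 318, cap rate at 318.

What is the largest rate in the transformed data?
245

Step 1: Original maximum rate = 245
Step 2: Check cap of 318 against maximum
Step 3: No records exceed the cap (max 245 <= cap 318), so no capping applies
Step 4: Maximum after transformation = 245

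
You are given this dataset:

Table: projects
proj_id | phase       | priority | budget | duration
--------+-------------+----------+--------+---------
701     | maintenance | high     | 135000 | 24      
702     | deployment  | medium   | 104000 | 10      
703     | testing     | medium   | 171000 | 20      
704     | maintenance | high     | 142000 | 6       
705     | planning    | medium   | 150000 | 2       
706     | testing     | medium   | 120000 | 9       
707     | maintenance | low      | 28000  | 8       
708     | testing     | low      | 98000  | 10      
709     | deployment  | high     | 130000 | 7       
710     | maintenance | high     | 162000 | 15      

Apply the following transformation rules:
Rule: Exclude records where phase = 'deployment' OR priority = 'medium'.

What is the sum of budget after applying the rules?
565000

Step 1: Find records where phase = 'deployment' OR priority = 'medium'
Step 2: 5 records match, summing to 675000
Step 3: Original sum: 1240000
Step 4: Remaining sum = 1240000 - 675000 = 565000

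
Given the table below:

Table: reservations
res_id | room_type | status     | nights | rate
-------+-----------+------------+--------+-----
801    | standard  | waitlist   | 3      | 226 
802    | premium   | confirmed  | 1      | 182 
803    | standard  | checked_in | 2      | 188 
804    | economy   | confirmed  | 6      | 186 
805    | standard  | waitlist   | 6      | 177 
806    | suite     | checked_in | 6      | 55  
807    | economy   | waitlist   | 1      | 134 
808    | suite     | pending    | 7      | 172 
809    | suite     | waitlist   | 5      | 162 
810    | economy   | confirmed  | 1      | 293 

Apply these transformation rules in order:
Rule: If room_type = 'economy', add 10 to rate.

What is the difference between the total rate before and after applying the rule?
30

Step 1: Original sum of rate = 1775
Step 2: 3 records have room_type = 'economy'
Step 3: Each affected record changes by 10
Step 4: Total change = 3 × 10 = 30
Step 5: New sum = 1775 + 30 = 1805
Step 6: Difference = |1805 - 1775| = 30
        (Sum increased by 30)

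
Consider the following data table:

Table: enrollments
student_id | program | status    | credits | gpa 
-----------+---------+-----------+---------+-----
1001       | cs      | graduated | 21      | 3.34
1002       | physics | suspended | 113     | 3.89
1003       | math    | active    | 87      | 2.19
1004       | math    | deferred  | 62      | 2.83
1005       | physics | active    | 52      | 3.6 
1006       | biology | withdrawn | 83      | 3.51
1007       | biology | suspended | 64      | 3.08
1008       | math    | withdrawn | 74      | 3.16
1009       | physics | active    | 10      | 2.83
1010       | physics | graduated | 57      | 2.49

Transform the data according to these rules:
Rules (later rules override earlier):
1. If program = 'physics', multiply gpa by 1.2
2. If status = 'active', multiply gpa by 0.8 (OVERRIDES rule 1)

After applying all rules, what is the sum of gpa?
30.47

Step 1: Rule 2 takes priority for records with status = 'active'
  - 3 records: 8.62 × 0.8 = 6.9
Step 2: Rule 1 applies to remaining records with program = 'physics'
  - 2 records: 6.38 × 1.2 = 7.66
Step 3: Other records unchanged: 15.92
Step 4: Final sum = 6.9 + 7.66 + 15.92 = 30.47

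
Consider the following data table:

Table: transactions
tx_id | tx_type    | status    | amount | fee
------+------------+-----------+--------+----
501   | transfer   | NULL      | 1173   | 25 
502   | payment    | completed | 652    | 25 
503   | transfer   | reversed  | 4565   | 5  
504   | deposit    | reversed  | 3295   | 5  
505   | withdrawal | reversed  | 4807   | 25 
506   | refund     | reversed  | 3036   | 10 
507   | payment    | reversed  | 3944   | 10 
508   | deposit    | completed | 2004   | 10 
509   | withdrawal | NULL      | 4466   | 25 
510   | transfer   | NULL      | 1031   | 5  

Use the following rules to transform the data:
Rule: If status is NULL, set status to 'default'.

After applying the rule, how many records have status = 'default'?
3

Step 1: Count records where status IS NULL
Step 2: Found 3 records with NULL status
Step 3: These records will have status set to 'default'
Step 4: Records already having status = 'default': 0
Step 5: Answer: 3 + 0 = 3 records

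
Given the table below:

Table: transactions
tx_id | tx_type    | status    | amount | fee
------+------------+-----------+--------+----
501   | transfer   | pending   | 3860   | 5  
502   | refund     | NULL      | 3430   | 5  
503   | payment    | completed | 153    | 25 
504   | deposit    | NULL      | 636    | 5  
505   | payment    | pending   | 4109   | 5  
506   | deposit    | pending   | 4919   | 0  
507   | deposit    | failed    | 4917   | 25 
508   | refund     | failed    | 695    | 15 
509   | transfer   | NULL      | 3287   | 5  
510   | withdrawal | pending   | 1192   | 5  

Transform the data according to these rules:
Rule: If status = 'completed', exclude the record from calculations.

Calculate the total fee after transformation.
70

Step 1: Identify records where status = 'completed'
Step 2: The excluded records sum to 25
Step 3: Original total fee = 95
Step 4: Remaining total = 95 - 25 = 70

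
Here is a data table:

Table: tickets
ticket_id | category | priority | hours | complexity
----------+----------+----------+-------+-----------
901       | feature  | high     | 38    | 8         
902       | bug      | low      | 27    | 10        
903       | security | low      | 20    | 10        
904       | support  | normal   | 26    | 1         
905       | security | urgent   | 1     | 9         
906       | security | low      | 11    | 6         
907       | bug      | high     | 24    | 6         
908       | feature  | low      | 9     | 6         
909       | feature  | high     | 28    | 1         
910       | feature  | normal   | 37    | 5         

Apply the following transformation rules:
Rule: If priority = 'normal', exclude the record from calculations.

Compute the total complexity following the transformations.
56

Step 1: Identify records where priority = 'normal'
Step 2: The excluded records sum to 6
Step 3: Original total complexity = 62
Step 4: Remaining total = 62 - 6 = 56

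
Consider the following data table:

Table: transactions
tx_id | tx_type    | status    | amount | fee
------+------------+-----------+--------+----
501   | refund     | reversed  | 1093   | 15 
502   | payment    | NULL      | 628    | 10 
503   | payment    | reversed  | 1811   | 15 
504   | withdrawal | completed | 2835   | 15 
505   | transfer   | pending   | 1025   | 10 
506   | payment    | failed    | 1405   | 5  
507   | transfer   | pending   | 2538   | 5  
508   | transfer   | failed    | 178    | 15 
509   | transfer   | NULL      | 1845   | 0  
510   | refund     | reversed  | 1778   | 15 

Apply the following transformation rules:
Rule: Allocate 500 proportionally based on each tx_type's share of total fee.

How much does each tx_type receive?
payment: 142.86, refund: 142.86, transfer: 142.86, withdrawal: 71.43

Step 1: Calculate total fee = 105
Step 2: Calculate each tx_type's proportion:
  payment: 30/105 = 28.57% → 142.86
  refund: 30/105 = 28.57% → 142.86
  transfer: 30/105 = 28.57% → 142.86
  withdrawal: 15/105 = 14.29% → 71.43
Step 3: Verify: sum of allocations ≈ 500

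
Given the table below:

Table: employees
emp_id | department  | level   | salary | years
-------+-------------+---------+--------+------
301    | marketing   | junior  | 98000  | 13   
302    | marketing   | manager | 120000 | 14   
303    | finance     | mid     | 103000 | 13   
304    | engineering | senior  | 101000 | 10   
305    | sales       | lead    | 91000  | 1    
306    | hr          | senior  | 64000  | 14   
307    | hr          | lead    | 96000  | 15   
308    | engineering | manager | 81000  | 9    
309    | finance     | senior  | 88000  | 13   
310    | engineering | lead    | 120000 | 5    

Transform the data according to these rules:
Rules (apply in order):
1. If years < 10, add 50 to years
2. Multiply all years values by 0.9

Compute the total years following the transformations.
231.3

Step 1: Apply Rule 1 - Add 50 to records with years < 10
  - 3 records affected: 15 + (3 × 50) = 165
  - Unaffected records: 92
  - Sum after Rule 1: 257
Step 2: Apply Rule 2 - Multiply all by 0.9
  - 257 × 0.9 = 231.3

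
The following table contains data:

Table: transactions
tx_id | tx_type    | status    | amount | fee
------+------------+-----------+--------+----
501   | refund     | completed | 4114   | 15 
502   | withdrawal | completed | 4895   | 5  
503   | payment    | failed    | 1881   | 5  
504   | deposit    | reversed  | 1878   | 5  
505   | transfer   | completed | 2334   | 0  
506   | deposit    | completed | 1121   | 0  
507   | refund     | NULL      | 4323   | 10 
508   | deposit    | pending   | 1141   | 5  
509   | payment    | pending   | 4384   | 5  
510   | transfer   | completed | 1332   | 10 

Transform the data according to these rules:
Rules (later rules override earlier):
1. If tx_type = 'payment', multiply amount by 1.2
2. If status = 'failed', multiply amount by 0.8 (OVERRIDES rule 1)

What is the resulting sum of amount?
27903.6

Step 1: Rule 2 takes priority for records with status = 'failed'
  - 1 records: 1881 × 0.8 = 1504.8
Step 2: Rule 1 applies to remaining records with tx_type = 'payment'
  - 1 records: 4384 × 1.2 = 5260.8
Step 3: Other records unchanged: 21138
Step 4: Final sum = 1504.8 + 5260.8 + 21138 = 27903.6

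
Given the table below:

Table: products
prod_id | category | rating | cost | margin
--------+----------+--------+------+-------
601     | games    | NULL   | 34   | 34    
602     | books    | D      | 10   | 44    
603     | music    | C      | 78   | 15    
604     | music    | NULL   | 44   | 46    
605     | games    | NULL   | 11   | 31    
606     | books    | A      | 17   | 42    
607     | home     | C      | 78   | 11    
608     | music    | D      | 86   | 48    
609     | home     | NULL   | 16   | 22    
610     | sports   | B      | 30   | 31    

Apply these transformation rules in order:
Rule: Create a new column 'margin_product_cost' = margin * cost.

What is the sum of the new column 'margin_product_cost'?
12113

Step 1: For each record, compute margin * cost
Example calculations:
  34 * 34 = 1156
  44 * 10 = 440
  15 * 78 = 1170
  ...
Step 2: Sum all derived values
Step 3: Total = 12113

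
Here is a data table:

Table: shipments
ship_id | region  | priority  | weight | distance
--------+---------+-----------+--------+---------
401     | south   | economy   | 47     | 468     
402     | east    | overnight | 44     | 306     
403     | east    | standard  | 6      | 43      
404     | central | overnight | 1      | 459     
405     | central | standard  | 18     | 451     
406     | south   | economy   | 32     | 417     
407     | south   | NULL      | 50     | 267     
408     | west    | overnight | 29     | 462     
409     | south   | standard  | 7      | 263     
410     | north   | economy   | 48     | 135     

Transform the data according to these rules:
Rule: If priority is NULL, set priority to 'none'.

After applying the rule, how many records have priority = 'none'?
1

Step 1: Count records where priority IS NULL
Step 2: Found 1 records with NULL priority
Step 3: These records will have priority set to 'none'
Step 4: Records already having priority = 'none': 0
Step 5: Answer: 1 + 0 = 1 records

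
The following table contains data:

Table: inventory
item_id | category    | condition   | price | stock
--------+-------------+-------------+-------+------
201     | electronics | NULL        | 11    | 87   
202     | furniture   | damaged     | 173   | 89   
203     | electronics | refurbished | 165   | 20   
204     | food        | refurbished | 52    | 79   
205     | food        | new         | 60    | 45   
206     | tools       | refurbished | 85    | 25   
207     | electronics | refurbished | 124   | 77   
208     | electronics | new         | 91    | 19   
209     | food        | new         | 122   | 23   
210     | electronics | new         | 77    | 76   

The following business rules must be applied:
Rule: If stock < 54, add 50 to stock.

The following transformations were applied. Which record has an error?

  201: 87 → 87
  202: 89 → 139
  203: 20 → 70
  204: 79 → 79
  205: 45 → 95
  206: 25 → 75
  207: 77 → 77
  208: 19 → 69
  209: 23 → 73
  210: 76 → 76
Record 202 has an error. The correct transformed value should be 89, not 139.

Step 1: Check each record against the rule
Step 2: Record 202 has stock = 89
Step 3: Since 89 >= 54, the bonus should not have been applied
Step 4: Correct value = 89, but claimed value = 139
Conclusion: Record 202 has the error.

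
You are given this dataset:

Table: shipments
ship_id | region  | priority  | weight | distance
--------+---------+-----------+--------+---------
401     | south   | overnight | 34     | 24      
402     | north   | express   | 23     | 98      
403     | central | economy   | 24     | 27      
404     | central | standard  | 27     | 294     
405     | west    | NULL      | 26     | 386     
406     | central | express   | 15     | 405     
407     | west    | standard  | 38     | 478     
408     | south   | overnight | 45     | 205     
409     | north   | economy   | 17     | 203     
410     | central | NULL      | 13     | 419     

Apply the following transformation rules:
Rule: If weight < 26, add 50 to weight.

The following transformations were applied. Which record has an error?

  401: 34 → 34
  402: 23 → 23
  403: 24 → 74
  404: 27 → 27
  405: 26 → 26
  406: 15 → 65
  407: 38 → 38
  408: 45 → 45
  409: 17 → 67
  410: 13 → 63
Record 402 has an error. The correct transformed value should be 73, not 23.

Step 1: Check each record against the rule
Step 2: Record 402 has weight = 23
Step 3: Since 23 < 26, the bonus should have been applied
Step 4: Correct value = 73, but claimed value = 23
Conclusion: Record 402 has the error.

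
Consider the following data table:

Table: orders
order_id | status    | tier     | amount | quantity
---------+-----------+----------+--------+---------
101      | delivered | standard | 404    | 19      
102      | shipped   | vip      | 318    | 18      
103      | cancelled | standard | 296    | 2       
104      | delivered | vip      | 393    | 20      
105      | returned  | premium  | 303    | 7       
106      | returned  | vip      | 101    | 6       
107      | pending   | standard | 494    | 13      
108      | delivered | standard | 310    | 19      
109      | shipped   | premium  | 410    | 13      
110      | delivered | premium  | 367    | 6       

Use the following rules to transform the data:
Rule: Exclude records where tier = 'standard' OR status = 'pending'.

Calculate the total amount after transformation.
1892

Step 1: Find records where tier = 'standard' OR status = 'pending'
Step 2: 4 records match, summing to 1504
Step 3: Original sum: 3396
Step 4: Remaining sum = 3396 - 1504 = 1892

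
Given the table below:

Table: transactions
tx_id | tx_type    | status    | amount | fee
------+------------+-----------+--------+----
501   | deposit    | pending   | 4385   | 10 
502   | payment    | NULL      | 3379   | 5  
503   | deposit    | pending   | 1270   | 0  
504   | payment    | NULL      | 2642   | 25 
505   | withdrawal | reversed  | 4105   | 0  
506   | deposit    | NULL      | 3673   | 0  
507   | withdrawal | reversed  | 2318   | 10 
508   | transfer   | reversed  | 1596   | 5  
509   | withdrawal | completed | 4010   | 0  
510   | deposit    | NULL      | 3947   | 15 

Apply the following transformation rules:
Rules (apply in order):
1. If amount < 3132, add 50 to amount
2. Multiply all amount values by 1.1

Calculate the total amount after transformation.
34677.5

Step 1: Apply Rule 1 - Add 50 to records with amount < 3132
  - 4 records affected: 7826 + (4 × 50) = 8026
  - Unaffected records: 23499
  - Sum after Rule 1: 31525
Step 2: Apply Rule 2 - Multiply all by 1.1
  - 31525 × 1.1 = 34677.5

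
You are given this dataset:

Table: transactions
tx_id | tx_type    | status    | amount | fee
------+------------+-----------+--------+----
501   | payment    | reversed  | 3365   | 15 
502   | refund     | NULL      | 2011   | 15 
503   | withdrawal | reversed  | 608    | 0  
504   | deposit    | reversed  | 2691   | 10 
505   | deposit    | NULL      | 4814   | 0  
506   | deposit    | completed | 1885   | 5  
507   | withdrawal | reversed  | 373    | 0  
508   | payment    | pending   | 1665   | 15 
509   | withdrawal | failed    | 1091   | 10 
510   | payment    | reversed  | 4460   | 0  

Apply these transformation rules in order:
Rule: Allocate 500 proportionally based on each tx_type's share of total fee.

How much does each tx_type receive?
deposit: 107.14, payment: 214.29, refund: 107.14, withdrawal: 71.43

Step 1: Calculate total fee = 70
Step 2: Calculate each tx_type's proportion:
  deposit: 15/70 = 21.43% → 107.14
  payment: 30/70 = 42.86% → 214.29
  refund: 15/70 = 21.43% → 107.14
  withdrawal: 10/70 = 14.29% → 71.43
Step 3: Verify: sum of allocations ≈ 500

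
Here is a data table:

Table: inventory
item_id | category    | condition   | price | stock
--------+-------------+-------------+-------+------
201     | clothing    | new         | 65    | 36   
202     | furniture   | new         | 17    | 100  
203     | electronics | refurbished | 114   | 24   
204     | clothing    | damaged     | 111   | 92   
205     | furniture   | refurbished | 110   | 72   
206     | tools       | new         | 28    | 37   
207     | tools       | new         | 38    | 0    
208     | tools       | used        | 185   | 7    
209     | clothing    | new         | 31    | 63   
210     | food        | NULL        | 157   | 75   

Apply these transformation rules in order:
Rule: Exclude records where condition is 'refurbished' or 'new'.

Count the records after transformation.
3

Step 1: Count records to exclude
  - 2 (refurbished) + 5 (new) = 7 records
Step 2: Total records: 10
Step 3: Remaining = 10 - 7 = 3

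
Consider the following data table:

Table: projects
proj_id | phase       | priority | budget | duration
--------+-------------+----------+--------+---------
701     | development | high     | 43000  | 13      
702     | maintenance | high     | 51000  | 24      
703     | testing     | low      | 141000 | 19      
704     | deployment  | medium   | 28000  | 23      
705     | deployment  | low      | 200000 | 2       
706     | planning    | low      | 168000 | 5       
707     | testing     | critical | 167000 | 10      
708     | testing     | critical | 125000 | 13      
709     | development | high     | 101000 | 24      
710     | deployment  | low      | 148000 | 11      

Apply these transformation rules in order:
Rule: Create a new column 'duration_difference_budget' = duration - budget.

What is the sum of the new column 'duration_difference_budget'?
-1171856

Step 1: For each record, compute duration - budget
Example calculations:
  13 - 43000 = -42987
  24 - 51000 = -50976
  19 - 141000 = -140981
  ...
Step 2: Sum all derived values
Step 3: Total = -1171856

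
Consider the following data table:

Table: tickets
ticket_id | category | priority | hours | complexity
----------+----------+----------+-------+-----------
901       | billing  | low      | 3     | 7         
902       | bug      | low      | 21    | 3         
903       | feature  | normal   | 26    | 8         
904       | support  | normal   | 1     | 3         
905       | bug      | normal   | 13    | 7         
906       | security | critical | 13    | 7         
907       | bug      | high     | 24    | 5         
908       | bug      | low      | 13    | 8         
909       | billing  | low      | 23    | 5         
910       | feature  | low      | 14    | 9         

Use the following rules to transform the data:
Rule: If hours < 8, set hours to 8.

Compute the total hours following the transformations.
163

Step 1: 2 records have hours < 8
Step 2: These records originally summed to 4
Step 3: After setting to minimum: 2 × 8 = 16
Step 4: Unaffected records sum: 147
Step 5: Final sum = 16 + 147 = 163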